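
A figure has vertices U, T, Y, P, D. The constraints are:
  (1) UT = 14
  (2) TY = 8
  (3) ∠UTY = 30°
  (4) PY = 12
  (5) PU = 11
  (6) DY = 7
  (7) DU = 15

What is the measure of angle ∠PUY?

Step 1: By the law of cosines on triangle UTY: UY² = 14² + 8² − 2·14·8·cos(30°) = 66.01, so UY ≈ 8.12.
Step 2: By the inverse law of cosines on triangle PUY: cos(∠PUY) = (11² + 8.12² − 12²) / (2·11·8.12) = 43.01/178.74 = 0.2406, so ∠PUY = 76.08°.

Therefore, the measure of angle ∠PUY = 76.08°.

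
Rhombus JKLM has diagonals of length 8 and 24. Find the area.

The diagonals of a rhombus divide it into four right triangles.
Each triangle has legs 8/ 2 = 4 and 24/2 = 12, so each has area (1/2)*4*12 = 24.
Four such triangles give total area = (d1 * d2) / 2 = 96.

96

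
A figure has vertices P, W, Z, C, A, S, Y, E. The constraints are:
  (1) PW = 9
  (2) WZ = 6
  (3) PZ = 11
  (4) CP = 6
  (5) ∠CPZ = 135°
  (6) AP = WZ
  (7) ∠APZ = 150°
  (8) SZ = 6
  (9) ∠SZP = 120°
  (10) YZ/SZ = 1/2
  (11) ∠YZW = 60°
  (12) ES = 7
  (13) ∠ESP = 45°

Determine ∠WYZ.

From the given relations: YZ = 1/2·SZ = 1/2·6 = 3.
Step 1: By the law of cosines on triangle YZW: YW² = 3² + 6² − 2·3·6·cos(60°) = 27, so YW = 3·√3.
Step 2: By the inverse law of cosines on triangle WYZ: cos(∠WYZ) = ((3·√3)² + 3² − 6²) / (2·3·√3·3) = 0/31.18 = 0, so ∠WYZ = 90°.

Therefore, the measure of angle ∠WYZ = 90°.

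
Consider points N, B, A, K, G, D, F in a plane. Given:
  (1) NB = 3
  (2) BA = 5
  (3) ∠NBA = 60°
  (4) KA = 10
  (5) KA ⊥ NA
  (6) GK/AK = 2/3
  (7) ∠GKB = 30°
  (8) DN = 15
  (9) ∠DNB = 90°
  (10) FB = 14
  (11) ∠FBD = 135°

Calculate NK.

Step 1: By the law of cosines on triangle NBA: NA² = 3² + 5² − 2·3·5·cos(60°) = 19, so NA = √19.
Step 2: By the law of cosines on triangle NAK: NK² = √19² + 10² − 2·√19·10·cos(90°) = 119, so NK = √119.

Therefore, the length of NK = √119.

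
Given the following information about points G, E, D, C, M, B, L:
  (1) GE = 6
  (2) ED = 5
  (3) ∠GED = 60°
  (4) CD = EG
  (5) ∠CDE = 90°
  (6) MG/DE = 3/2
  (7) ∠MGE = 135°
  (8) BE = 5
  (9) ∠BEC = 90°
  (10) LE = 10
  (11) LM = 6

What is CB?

From the given relations: CD = EG = 6.
Step 1: By the law of cosines on triangle EDC: EC² = 5² + 6² − 2·5·6·cos(90°) = 61, so EC = √61.
Step 2: By the law of cosines on triangle CEB: CB² = √61² + 5² − 2·√61·5·cos(90°) = 86, so CB = √86.

Therefore, the length of CB = √86.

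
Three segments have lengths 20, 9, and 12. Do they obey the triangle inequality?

Yes.
The triangle inequality requires that the sum of any two sides exceeds the third.
Here 9 + 12 = 21 > 20, so the condition is met.

Yes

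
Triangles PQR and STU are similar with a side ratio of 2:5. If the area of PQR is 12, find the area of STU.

The ratio of areas of similar triangles = (side ratio)^2.
Side ratio = 2:5, so area ratio = 4:25.
Area of STU / Area of PQR = 25/4
Area of STU = 12 * 25/4 = 75

75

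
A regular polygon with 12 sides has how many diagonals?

Total line segments between 12 vertices = C(12,2) = 66.
Subtract the 12 sides: 66 - 12 = 54 diagonals.

54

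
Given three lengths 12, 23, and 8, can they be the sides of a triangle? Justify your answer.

Check the triangle inequality: 12 + 8 = 20 ≤ 23.
Since the sum of two sides does not exceed the third, no triangle can be formed.

No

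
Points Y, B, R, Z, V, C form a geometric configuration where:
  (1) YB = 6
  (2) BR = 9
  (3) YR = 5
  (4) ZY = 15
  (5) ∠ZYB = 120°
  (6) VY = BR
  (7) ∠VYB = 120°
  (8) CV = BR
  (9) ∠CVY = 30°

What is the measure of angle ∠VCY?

From the given relations: CV = BR = 9; VY = BR = 9.
Step 1: By the law of cosines on triangle CVY: CY² = 9² + 9² − 2·9·9·cos(30°) = 21.7, so CY ≈ 4.66.
Step 2: By the inverse law of cosines on triangle VCY: cos(∠VCY) = (9² + 4.66² − 9²) / (2·9·4.66) = 21.7/83.86 = 0.2588, so ∠VCY = 75°.

Therefore, the measure of angle ∠VCY = 75°.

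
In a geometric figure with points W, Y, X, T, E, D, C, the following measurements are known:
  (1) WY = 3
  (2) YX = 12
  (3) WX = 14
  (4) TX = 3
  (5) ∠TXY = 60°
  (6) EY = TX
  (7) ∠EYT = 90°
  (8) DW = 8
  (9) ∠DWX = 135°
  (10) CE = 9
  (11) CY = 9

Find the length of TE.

From the given relations: EY = TX = 3.
Step 1: By the law of cosines on triangle TXY: TY² = 3² + 12² − 2·3·12·cos(60°) = 117, so TY = 3·√13.
Step 2: By the law of cosines on triangle TYE: TE² = (3·√13)² + 3² − 2·3·√13·3·cos(90°) = 126, so TE = 3·√14.

Therefore, the length of TE = 3·√14.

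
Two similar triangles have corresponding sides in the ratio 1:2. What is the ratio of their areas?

Area scales with the square of linear dimensions. If every length is multiplied by 1/2, then the area is multiplied by (1/2)^2 = 1/4.
The area ratio is 1:4.

1:4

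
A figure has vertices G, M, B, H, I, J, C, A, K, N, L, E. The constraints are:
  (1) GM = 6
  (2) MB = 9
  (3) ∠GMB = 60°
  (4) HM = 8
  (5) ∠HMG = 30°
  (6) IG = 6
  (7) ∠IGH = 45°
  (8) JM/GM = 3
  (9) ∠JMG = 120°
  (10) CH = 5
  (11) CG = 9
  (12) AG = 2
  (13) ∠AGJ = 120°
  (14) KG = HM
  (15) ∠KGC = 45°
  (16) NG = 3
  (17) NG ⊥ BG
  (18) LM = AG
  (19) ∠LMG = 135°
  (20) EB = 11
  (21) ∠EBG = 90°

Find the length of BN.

Step 1: By the law of cosines on triangle BMG: BG² = 9² + 6² − 2·9·6·cos(60°) = 63, so BG = 3·√7.
Step 2: By the law of cosines on triangle BGN: BN² = (3·√7)² + 3² − 2·3·√7·3·cos(90°) = 72, so BN = 6·√2.

Therefore, the length of BN = 6·√2.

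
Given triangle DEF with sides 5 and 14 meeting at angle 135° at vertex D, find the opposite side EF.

By the law of cosines: EF^2 = DE^2 + DF^2 - 2*DE*DF*cos(D)
EF^2 = 5^2 + 14^2 - 2*5*14*cos(135°)
EF^2 = 25 + 196 - 140*(-sqrt(2)/2)
EF^2 = 70*sqrt(2) + 221
EF = sqrt(70*sqrt(2) + 221)

sqrt(70*sqrt(2) + 221)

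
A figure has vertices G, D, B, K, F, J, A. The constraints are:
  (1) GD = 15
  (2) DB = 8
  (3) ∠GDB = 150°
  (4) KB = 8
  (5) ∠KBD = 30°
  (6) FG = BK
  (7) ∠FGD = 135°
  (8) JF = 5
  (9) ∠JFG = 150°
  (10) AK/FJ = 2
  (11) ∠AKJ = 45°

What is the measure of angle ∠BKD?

Step 1: By the law of cosines on triangle KBD: KD² = 8² + 8² − 2·8·8·cos(30°) = 17.15, so KD ≈ 4.14.
Step 2: By the inverse law of cosines on triangle BKD: cos(∠BKD) = (8² + 4.14² − 8²) / (2·8·4.14) = 17.15/66.26 = 0.2588, so ∠BKD = 75°.

Therefore, the measure of angle ∠BKD = 75°.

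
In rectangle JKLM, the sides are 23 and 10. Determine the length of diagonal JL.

Using the Pythagorean theorem:
d² = 23² + 10² = 529 + 100 = 629
d = sqrt(629)

sqrt(629)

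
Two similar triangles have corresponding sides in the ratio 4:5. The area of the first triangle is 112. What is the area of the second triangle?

The ratio of areas of similar triangles = (side ratio)^2.
Side ratio = 4:5, so area ratio = 16:25.
Area of the second triangle / Area of the first triangle = 25/16
Area of the second triangle = 112 * 25/16 = 175

175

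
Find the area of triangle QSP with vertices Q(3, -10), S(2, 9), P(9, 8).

The Shoelace formula computes the area from vertex coordinates by summing cross products.
For vertices (3,-10), (2,9), (9,8):
Signed sum = 3*9 - 2*-10 + 2*8 - 9*9 + 9*-10 - 3*8
= 47 + -65 + -114 = -132
Area = (1/2)|-132| = 66.

66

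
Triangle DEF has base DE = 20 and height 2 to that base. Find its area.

Area = (1/2)(20)(2) = 20

20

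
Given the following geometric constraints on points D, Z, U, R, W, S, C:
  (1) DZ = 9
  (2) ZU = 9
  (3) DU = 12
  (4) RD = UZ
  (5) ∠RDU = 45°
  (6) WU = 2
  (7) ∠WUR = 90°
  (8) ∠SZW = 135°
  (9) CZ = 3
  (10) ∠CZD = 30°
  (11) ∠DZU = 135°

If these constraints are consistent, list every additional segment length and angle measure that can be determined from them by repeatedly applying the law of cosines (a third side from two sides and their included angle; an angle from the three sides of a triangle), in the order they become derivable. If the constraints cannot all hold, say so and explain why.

These constraints are not satisfiable: (1), (2) and (3) fix all three sides of triangle DZU, so by the law of cosines cos(∠DZU) = (9² + 9² − 12²) / (2·9·9) = 0.1111, i.e. ∠DZU ≈ 83.62°, which contradicts (11) ∠DZU = 135°. No planar figure meets all of them, so nothing further can be derived.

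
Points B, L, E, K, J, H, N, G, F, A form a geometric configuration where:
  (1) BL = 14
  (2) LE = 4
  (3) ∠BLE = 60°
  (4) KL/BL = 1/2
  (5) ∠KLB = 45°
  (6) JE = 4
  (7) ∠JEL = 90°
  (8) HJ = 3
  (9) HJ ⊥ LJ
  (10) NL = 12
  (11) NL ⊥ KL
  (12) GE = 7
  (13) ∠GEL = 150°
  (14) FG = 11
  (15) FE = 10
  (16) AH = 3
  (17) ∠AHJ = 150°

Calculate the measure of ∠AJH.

Step 1: By the law of cosines on triangle JHA: JA² = 3² + 3² − 2·3·3·cos(150°) = 33.59, so JA ≈ 5.8.
Step 2: By the inverse law of cosines on triangle AJH: cos(∠AJH) = (5.8² + 3² − 3²) / (2·5.8·3) = 33.59/34.77 = 0.9659, so ∠AJH = 15°.

Therefore, the measure of angle ∠AJH = 15°.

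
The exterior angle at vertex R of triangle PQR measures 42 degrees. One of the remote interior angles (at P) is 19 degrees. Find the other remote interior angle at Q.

The exterior angle theorem states that an exterior angle equals the sum of the two non-adjacent interior angles.
So 42 = 19 + angle Q, which gives angle Q = 42 - 19 = 23 degrees.

23 degrees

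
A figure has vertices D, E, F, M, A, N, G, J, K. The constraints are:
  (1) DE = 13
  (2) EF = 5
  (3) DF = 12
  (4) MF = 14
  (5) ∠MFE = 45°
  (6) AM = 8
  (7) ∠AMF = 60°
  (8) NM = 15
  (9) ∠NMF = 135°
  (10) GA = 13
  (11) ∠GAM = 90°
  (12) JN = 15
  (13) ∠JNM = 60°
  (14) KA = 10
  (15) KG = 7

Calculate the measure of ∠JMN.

Step 1: By the law of cosines on triangle MNJ: MJ² = 15² + 15² − 2·15·15·cos(60°) = 225, so MJ = 15.
Step 2: By the inverse law of cosines on triangle JMN: cos(∠JMN) = (15² + 15² − 15²) / (2·15·15) = 225/450 = 0.5, so ∠JMN = 60°.

Therefore, the measure of angle ∠JMN = 60°.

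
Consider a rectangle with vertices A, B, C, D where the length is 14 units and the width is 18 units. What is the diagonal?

Using the Pythagorean theorem:
d² = 14² + 18² = 196 + 324 = 520
d = sqrt(520) = 2*sqrt(130)

2*sqrt(130)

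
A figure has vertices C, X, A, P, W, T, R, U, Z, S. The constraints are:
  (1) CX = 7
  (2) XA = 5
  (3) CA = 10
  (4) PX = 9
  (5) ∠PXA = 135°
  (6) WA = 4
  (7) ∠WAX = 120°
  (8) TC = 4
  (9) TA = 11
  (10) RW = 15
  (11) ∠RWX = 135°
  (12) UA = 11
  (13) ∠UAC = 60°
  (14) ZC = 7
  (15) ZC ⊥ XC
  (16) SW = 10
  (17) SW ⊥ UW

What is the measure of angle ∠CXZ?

Step 1: By the law of cosines on triangle XCZ: XZ² = 7² + 7² − 2·7·7·cos(90°) = 98, so XZ = 7·√2.
Step 2: By the inverse law of cosines on triangle CXZ: cos(∠CXZ) = (7² + (7·√2)² − 7²) / (2·7·7·√2) = 98/138.59 = 0.7071, so ∠CXZ = 45°.

Therefore, the measure of angle ∠CXZ = 45°.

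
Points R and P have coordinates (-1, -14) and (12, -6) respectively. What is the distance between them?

d = sqrt((12 - -1)^2 + (-6 - -14)^2)
d = sqrt(13^2 + 8^2)
d = sqrt(169 + 64)
d = sqrt(233)

sqrt(233)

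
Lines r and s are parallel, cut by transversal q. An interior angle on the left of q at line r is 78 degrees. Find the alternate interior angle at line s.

Alternate interior angles formed by parallel lines and a transversal are equal.
The given angle is 78 degrees.
The alternate interior angle = 78 degrees.

78 degrees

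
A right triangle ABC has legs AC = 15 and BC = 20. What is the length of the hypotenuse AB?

In a right triangle, the square of the hypotenuse equals the sum of the squares of the two legs.
The legs are 15 and 20, so the hypotenuse = sqrt(225 + 400) = sqrt(625) = 25.

25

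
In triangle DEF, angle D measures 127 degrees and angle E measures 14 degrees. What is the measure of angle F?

angle F = 180 - 127 - 14 = 39 degrees.

39 degrees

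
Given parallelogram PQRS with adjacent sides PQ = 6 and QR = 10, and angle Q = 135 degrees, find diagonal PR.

Law of cosines: d^2 = 6^2 + 10^2 - 2(6)(10)cos(135°) = 60*sqrt(2) + 136, so d = 2*sqrt(15*sqrt(2) + 34).

2*sqrt(15*sqrt(2) + 34)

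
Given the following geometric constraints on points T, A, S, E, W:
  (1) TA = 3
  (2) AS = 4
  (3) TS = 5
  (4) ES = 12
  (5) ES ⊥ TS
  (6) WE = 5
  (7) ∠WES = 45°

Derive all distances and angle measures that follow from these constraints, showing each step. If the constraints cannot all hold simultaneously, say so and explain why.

The constraints are consistent.

Step 1: From TS = 5, SE = 12, and ∠TSE = 90°, by the law of cosines:
  TE² = TS² + SE² - 2·TS·SE·cos(90°) = 25 + 144 - 0 = 169
  TE = 13

Step 2: From SE = 12, EW = 5, and ∠SEW = 45°, by the law of cosines:
  SW² = SE² + EW² - 2·SE·EW·cos(45°) = 144 + 25 - 84.85 = 84.15
  SW ≈ 9.17

Step 3: From TA = 3, TS = 5, AS = 4, by the inverse law of cosines:
  cos(∠ATS) = (TA² + TS² - AS²) / (2·TA·TS)
  ∠ATS = 53.13°

Step 4: From AS = 4, AT = 3, ST = 5, by the inverse law of cosines:
  cos(∠SAT) = (AS² + AT² - ST²) / (2·AS·AT)
  ∠SAT = 90°

Step 5: From SA = 4, ST = 5, AT = 3, by the inverse law of cosines:
  cos(∠AST) = (SA² + ST² - AT²) / (2·SA·ST)
  ∠AST = 36.87°

Step 6: From TE = 13, TS = 5, ES = 12, by the inverse law of cosines:
  cos(∠ETS) = (TE² + TS² - ES²) / (2·TE·TS)
  ∠ETS = 67.38°

Step 7: From SE = 12, SW = 9.17, EW = 5, by the inverse law of cosines:
  cos(∠ESW) = (SE² + SW² - EW²) / (2·SE·SW)
  ∠ESW = 22.67°

Step 8: From ES = 12, ET = 13, ST = 5, by the inverse law of cosines:
  cos(∠SET) = (ES² + ET² - ST²) / (2·ES·ET)
  ∠SET = 22.62°

Step 9: From WE = 5, WS = 9.17, ES = 12, by the inverse law of cosines:
  cos(∠EWS) = (WE² + WS² - ES²) / (2·WE·WS)
  ∠EWS = 112.33°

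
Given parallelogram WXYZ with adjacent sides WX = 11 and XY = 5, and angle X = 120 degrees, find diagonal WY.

Using the law of cosines:
d^2 = 11^2 + 5^2 - 2(11)(5)cos(120 degrees)
d^2 = 121 + 25 - 110*-1/2
d^2 = 201
d = sqrt(201)

sqrt(201)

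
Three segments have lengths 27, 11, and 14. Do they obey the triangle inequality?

Check the triangle inequality: 11 + 14 = 25 ≤ 27.
Since the sum of two sides does not exceed the third, no triangle can be formed.

No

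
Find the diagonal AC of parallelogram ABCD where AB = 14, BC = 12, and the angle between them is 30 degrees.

Using the law of cosines:
d^2 = 14^2 + 12^2 - 2(14)(12)cos(30 degrees)
d^2 = 196 + 144 - 336*sqrt(3)/2
d^2 = 340 - 168*sqrt(3)
d = 2*sqrt(85 - 42*sqrt(3))

2*sqrt(85 - 42*sqrt(3))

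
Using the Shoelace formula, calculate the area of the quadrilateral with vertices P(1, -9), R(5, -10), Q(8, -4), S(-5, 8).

Shoelace: sum of cross terms = 176, Area = (1/2)|176| = 88

88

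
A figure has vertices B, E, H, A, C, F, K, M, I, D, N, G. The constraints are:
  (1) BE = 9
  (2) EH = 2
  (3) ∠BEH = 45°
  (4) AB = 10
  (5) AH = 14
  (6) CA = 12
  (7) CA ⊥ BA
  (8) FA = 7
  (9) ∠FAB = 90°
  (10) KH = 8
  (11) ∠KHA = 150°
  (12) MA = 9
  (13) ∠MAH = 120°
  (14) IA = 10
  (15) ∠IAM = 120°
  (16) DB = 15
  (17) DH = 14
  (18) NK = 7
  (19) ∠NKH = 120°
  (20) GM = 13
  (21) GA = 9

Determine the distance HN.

Step 1: By the law of cosines on triangle HKN: HN² = 8² + 7² − 2·8·7·cos(120°) = 169, so HN = 13.

Therefore, the length of HN = 13.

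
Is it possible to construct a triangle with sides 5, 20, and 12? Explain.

Check the triangle inequality: 5 + 12 = 17 ≤ 20.
Since the sum of two sides does not exceed the third, no triangle can be formed.

No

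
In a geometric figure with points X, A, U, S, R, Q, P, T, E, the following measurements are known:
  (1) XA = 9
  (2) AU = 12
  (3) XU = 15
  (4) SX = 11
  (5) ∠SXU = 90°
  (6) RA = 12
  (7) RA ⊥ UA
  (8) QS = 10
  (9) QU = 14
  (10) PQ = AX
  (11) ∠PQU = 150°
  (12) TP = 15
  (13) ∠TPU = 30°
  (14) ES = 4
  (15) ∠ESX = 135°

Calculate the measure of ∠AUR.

Step 1: By the law of cosines on triangle UAR: UR² = 12² + 12² − 2·12·12·cos(90°) = 288, so UR = 12·√2.
Step 2: By the inverse law of cosines on triangle AUR: cos(∠AUR) = (12² + (12·√2)² − 12²) / (2·12·12·√2) = 288/407.29 = 0.7071, so ∠AUR = 45°.

Therefore, the measure of angle ∠AUR = 45°.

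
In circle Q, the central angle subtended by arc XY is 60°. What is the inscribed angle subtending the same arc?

An inscribed angle intercepts an arc from a point on the circle, while the central angle intercepts the same arc from the center.
The inscribed angle is always half the central angle: 60° / 2 = 30°.

30°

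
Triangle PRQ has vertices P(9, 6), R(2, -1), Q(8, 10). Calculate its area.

The Shoelace formula computes the area from vertex coordinates by summing cross products.
For vertices (9,6), (2,-1), (8,10):
Signed sum = 9*-1 - 2*6 + 2*10 - 8*-1 + 8*6 - 9*10
= -21 + 28 + -42 = -35
Area = (1/2)|-35| = 35/2.

35/2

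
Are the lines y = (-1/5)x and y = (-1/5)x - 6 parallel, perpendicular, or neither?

Slope of line 1: m1 = -1/5
Slope of line 2: m2 = -1/5
m1 = m2, so the lines are parallel.

Parallel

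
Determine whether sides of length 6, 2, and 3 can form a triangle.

No.
The triangle inequality is violated: 2 + 3 = 5 ≤ 6.
These lengths cannot form a triangle.

No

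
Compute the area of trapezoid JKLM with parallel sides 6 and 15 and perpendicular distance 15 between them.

A trapezoid's area equals the midsegment times the height.
The midsegment is (6 + 15) / 2 = 21/2.
Area = 21/2 * 15 = 315/2.

315/2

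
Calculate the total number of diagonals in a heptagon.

Each of the 7 vertices connects to 4 non-adjacent vertices via diagonals.
Total connections = 7 × 4 = 28, but each diagonal is counted twice.
Number of diagonals = 28 / 2 = 14.

14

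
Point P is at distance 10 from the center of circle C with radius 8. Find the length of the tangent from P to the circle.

Let T be the point of tangency. Then CT ⊥ PT (radius ⊥ tangent).
In right triangle CTP: CP² = CT² + PT²
10² = 8² + PT²
PT² = 36, PT = 6

6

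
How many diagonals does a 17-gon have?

The number of diagonals in an n-gon is n(n - 3)/2.
For n = 17: 17(17 - 3)/2 = 17 × 14 / 2 = 119.

119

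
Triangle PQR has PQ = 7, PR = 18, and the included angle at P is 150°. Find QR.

By the law of cosines: QR^2 = PQ^2 + PR^2 - 2*PQ*PR*cos(P)
QR^2 = 7^2 + 18^2 - 2*7*18*cos(150°)
QR^2 = 49 + 324 - 252*(-sqrt(3)/2)
QR^2 = 126*sqrt(3) + 373
QR = sqrt(126*sqrt(3) + 373)

sqrt(126*sqrt(3) + 373)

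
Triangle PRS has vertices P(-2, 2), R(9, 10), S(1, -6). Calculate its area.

The Shoelace formula computes the area from vertex coordinates by summing cross products.
For vertices (-2,2), (9,10), (1,-6):
Signed sum = -2*10 - 9*2 + 9*-6 - 1*10 + 1*2 - -2*-6
= -38 + -64 + -10 = -112
Area = (1/2)|-112| = 56.

56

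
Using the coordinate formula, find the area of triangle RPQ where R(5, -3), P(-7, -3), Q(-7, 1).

The Shoelace formula computes the area from vertex coordinates by summing cross products.
For vertices (5,-3), (-7,-3), (-7,1):
Signed sum = 5*-3 - -7*-3 + -7*1 - -7*-3 + -7*-3 - 5*1
= -36 + -28 + 16 = -48
Area = (1/2)|-48| = 24.

24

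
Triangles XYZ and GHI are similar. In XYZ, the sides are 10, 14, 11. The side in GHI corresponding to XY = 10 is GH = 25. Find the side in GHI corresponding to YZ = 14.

Similar triangles have proportional sides. Setting up the proportion:
GH / XY = HI / YZ
25 / 10 = HI / 14
HI = 14 * 25 / 10 = 35.

35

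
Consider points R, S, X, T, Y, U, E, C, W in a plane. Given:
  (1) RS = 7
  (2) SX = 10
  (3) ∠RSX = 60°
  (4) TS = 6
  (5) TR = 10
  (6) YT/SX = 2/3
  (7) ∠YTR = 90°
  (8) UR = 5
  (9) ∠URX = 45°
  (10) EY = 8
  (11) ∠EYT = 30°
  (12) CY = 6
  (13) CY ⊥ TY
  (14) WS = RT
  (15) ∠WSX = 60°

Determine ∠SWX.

From the given relations: WS = RT = 10.
Step 1: By the law of cosines on triangle WSX: WX² = 10² + 10² − 2·10·10·cos(60°) = 100, so WX = 10.
Step 2: By the inverse law of cosines on triangle SWX: cos(∠SWX) = (10² + 10² − 10²) / (2·10·10) = 100/200 = 0.5, so ∠SWX = 60°.

Therefore, the measure of angle ∠SWX = 60°.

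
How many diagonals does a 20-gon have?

Total line segments between 20 vertices = C(20,2) = 190.
Subtract the 20 sides: 190 - 20 = 170 diagonals.

170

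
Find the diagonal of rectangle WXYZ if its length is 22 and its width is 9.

A rectangle's diagonal splits it into two right triangles, with the diagonal as the hypotenuse.
By the Pythagorean theorem, d^2 = 22^2 + 9^2 = 565.
Therefore d = sqrt(565).

sqrt(565)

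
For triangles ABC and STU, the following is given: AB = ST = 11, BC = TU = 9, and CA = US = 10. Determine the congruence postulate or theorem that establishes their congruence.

The given information matches SSS: All three pairs of corresponding sides are equal (Side-Side-Side).

SSS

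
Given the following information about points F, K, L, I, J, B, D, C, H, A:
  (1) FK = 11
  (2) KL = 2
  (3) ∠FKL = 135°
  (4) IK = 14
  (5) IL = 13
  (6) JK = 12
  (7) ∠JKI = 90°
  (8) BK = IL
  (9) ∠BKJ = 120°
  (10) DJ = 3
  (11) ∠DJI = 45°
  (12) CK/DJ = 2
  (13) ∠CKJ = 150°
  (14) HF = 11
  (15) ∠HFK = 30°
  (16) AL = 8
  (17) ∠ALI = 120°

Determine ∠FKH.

Step 1: By the law of cosines on triangle KFH: KH² = 11² + 11² − 2·11·11·cos(30°) = 32.42, so KH ≈ 5.69.
Step 2: By the inverse law of cosines on triangle FKH: cos(∠FKH) = (11² + 5.69² − 11²) / (2·11·5.69) = 32.42/125.27 = 0.2588, so ∠FKH = 75°.

Therefore, the measure of angle ∠FKH = 75°.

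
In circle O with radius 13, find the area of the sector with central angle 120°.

The full circle has area πr² = π(13)² = 169*pi.
The sector covers 120° out of 360°, a fraction of 1/3.
Sector area = 169*pi × 1/3 = 169*pi/3.

169*pi/3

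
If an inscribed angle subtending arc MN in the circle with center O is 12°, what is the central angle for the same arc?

The inscribed angle theorem states that a central angle is always twice any inscribed angle that subtends the same arc.
Since the inscribed angle is 12°, the central angle = 2 × 12° = 24°.

24°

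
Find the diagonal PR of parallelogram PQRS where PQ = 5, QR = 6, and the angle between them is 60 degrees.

The diagonal of a parallelogram can be found by treating two adjacent sides and the diagonal as a triangle.
Applying the law of cosines with sides 5, 6 and included angle 60°:
d^2 = 25 + 36 - 60*cos(60°) = 31
d = sqrt(31)

sqrt(31)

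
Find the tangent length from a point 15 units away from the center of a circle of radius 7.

The tangent, radius, and line from the external point to the center form a right triangle.
The right angle is where the tangent meets the radius.
By the Pythagorean theorem: tangent² + 7² = 15²
tangent² = 225 - 49 = 176
tangent = 4*sqrt(11)

4*sqrt(11)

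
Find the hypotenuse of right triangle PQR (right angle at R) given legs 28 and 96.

By the Pythagorean theorem: PQ^2 = PR^2 + QR^2
PQ^2 = 28^2 + 96^2 = 784 + 9216 = 10000
PQ = sqrt(10000) = 100

100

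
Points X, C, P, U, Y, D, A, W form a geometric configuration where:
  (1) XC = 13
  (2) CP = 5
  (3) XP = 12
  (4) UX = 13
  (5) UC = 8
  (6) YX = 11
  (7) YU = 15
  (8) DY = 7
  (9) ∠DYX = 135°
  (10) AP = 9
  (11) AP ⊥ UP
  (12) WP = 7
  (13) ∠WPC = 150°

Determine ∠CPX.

Step 1: By the inverse law of cosines on triangle CPX: cos(∠CPX) = (5² + 12² − 13²) / (2·5·12) = 0/120 = 0, so ∠CPX = 90°.

Therefore, the measure of angle ∠CPX = 90°.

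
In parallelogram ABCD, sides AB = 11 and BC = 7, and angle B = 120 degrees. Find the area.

Area = a * b * sin(theta)
Area = 11 * 7 * sin(120 degrees)
Area = 77 * sqrt(3)/2
Area = 77*sqrt(3)/2

77*sqrt(3)/2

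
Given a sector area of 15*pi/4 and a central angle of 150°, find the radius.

The sector covers 150°/360° = 5/12 of the full circle.
Full circle area = 15*pi/4 / 5/12 = 9*pi.
Since full area = πr², we get r² = 9*pi/π = 9, so r = 3.

3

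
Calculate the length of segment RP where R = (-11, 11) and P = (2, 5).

d = sqrt((13)^2 + (-6)^2) = sqrt(205)

sqrt(205)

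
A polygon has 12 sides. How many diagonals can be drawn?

Total line segments between 12 vertices = C(12,2) = 66.
Subtract the 12 sides: 66 - 12 = 54 diagonals.

54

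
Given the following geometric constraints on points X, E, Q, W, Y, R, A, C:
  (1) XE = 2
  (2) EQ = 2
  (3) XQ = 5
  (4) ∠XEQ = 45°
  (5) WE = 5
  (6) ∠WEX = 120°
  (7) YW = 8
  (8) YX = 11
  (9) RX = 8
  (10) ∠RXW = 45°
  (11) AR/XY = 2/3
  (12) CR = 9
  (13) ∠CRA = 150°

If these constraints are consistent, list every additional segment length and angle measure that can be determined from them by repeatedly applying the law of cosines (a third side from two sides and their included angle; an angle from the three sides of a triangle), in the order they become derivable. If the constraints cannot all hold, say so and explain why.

These constraints are not satisfiable: (1), (2) and (4) already determine XQ: by the law of cosines XQ² = 2² + 2² − 2·2·2·cos(45°) = 2.34, so XQ ≈ 1.53, which contradicts (3) XQ = 5. No planar figure meets all of them, so nothing further can be derived.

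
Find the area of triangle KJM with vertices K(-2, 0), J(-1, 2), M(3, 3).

Using the Shoelace formula for a triangle:
Area = (1/2)|x0(y1 - y2) + x1(y2 - y0) + x2(y0 - y1)|
Area = (1/2)|-2(2 - 3) + -1(3 - 0) + 3(0 - 2)|
Area = (1/2)|2 + -3 + -6|
Area = (1/2)|-7|
Area = (1/2)(7)
Area = 7/2

7/2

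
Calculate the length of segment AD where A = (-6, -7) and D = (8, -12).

d = sqrt((8 - -6)^2 + (-12 - -7)^2)
d = sqrt(14^2 + -5^2)
d = sqrt(196 + 25)
d = sqrt(221)

sqrt(221)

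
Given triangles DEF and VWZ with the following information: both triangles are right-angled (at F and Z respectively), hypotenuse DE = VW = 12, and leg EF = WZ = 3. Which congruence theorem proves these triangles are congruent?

Consider the given information: both triangles are right-angled (at F and Z respectively), hypotenuse DE = VW = 12, and leg EF = WZ = 3
This is not SSS or ASA: SSS requires all three pairs of sides, but we don't have that. ASA requires two angles and the side between them.
The correct criterion is HL. The hypotenuse and one leg of two right triangles are equal (Hypotenuse-Leg).

HL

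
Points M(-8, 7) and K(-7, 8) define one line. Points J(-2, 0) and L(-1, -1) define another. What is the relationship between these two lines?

Slope of line 1: m1 = (8 - 7)/(-7 - -8) = 1/1 = 1
Slope of line 2: m2 = (-1 - 0)/(-1 - -2) = -1/1 = -1
m1 * m2 = (1) * (-1) = -1 = -1, so the lines are perpendicular.

Perpendicular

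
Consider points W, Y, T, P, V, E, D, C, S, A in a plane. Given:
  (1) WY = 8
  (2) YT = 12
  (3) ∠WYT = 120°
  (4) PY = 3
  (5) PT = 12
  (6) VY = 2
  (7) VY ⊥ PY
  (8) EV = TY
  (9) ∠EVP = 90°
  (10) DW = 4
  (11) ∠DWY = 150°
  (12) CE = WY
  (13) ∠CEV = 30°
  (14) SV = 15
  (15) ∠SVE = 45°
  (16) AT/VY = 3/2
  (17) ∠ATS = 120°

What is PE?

From the given relations: EV = TY = 12.
Step 1: By the law of cosines on triangle VYP: VP² = 2² + 3² − 2·2·3·cos(90°) = 13, so VP = √13.
Step 2: By the law of cosines on triangle PVE: PE² = √13² + 12² − 2·√13·12·cos(90°) = 157, so PE = √157.

Therefore, the length of PE = √157.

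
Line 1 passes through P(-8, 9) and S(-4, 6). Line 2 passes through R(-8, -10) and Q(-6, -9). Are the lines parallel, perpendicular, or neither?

Slope of line 1: m1 = (6 - 9)/(-4 - -8) = -3/4 = -3/4
Slope of line 2: m2 = (-9 - -10)/(-6 - -8) = 1/2 = 1/2
m1 != m2 (-3/4 != 1/2), so not parallel.
m1 * m2 = (-3/4) * (1/2) = -3/8 != -1, so not perpendicular.
The lines are neither parallel nor perpendicular.

Neither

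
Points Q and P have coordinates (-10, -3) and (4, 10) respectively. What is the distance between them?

The horizontal distance is |4 - -10| = 14 and the vertical distance is |10 - -3| = 13.
By the Pythagorean theorem, d = sqrt(14^2 + 13^2) = sqrt(365).

sqrt(365)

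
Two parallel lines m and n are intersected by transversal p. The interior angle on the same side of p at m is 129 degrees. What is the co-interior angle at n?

Co-interior angles sum to 180: 180 - 129 = 51 degrees.

51 degrees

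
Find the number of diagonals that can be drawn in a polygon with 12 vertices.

The number of diagonals in an n-gon is n(n - 3)/2.
For n = 12: 12(12 - 3)/2 = 12 × 9 / 2 = 54.

54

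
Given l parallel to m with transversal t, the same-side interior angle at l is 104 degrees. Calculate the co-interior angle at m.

Co-interior angles (same-side interior) formed by parallel lines and a transversal are supplementary (sum to 180 degrees).
The given angle is 104 degrees.
The co-interior angle = 180 - 104 = 76 degrees.

76 degrees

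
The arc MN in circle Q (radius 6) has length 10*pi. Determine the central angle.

Arc length L = 2πr × θ/360, so θ = 360L / (2πr).
θ = 360 × 10*pi / (2π × 6)
θ = 300°
θ = 300°

300°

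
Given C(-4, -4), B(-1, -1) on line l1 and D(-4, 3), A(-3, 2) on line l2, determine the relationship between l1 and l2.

Slope of line 1: m1 = (-1 - -4)/(-1 - -4) = 3/3 = 1
Slope of line 2: m2 = (2 - 3)/(-3 - -4) = -1/1 = -1
m1 * m2 = -1, so perpendicular.

Perpendicular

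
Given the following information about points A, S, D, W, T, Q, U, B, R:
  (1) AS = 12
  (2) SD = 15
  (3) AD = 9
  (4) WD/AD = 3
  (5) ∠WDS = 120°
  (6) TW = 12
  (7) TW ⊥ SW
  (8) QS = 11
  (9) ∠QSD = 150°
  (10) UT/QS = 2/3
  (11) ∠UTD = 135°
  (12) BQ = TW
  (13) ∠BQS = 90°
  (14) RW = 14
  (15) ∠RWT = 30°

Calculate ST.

From the given relations: WD = 3·AD = 3·9 = 27.
Step 1: By the law of cosines on triangle SDW: SW² = 15² + 27² − 2·15·27·cos(120°) = 1359, so SW = 3·√151.
Step 2: By the law of cosines on triangle SWT: ST² = (3·√151)² + 12² − 2·3·√151·12·cos(90°) = 1503, so ST = 3·√167.

Therefore, the length of ST = 3·√167.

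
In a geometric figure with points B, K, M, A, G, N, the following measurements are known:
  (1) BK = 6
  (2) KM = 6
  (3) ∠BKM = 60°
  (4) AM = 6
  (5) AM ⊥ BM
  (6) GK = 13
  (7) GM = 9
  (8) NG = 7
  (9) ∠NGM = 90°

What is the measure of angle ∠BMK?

Step 1: By the law of cosines on triangle MKB: MB² = 6² + 6² − 2·6·6·cos(60°) = 36, so MB = 6.
Step 2: By the inverse law of cosines on triangle BMK: cos(∠BMK) = (6² + 6² − 6²) / (2·6·6) = 36/72 = 0.5, so ∠BMK = 60°.

Therefore, the measure of angle ∠BMK = 60°.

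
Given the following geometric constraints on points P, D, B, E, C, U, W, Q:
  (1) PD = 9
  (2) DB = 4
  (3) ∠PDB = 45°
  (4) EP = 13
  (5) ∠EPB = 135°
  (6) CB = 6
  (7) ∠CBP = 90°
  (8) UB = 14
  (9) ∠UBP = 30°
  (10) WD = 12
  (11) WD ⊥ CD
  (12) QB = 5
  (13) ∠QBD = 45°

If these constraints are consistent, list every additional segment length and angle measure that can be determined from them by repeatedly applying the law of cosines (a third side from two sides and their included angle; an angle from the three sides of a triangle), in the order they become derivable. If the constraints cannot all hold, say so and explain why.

The constraints are consistent. Derivable facts, in order:
After 1 step:
- DQ ≈ 3.57
- PB ≈ 6.79
After 2 steps:
- BE ≈ 18.44
- PC ≈ 9.06
- PU ≈ 8.8
- ∠BDQ = 82.52°
- ∠BPD = 24.62°
- ∠BQD = 52.48°
- ∠DBP = 110.38°
After 3 steps:
- ∠BCP = 48.53°
- ∠BEP = 15.09°
- ∠BPC = 41.47°
- ∠BPU = 127.32°
- ∠BUP = 22.68°
- ∠EBP = 29.91°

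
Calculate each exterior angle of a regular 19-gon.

Each exterior angle of a regular n-gon is 360 / n.
For n = 19: 360 / 19 = 360/19 degrees.

360/19 degrees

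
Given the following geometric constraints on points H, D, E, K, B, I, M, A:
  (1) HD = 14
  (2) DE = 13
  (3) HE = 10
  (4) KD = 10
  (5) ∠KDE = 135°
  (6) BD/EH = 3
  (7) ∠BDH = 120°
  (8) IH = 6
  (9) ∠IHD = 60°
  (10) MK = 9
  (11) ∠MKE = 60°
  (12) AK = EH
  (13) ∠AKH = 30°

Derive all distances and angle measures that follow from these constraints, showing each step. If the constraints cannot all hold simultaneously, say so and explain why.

The constraints are consistent.

From the given relations:
  BD = 3·EH = 3·10 = 30
  AK = EH = 10

Step 1: From HD = 14, DB = 30, and ∠HDB = 120°, by the law of cosines:
  HB² = HD² + DB² - 2·HD·DB·cos(120°) = 196 + 900 + 420 = 1516
  HB ≈ 38.94

Step 2: From DH = 14, HI = 6, and ∠DHI = 60°, by the law of cosines:
  DI² = DH² + HI² - 2·DH·HI·cos(60°) = 196 + 36 - 84 = 148
  DI = 2·√37

Step 3: From ED = 13, DK = 10, and ∠EDK = 135°, by the law of cosines:
  EK² = ED² + DK² - 2·ED·DK·cos(135°) = 169 + 100 + 183.8 = 452.8
  EK ≈ 21.28

Step 4: From HD = 14, HE = 10, DE = 13, by the inverse law of cosines:
  cos(∠DHE) = (HD² + HE² - DE²) / (2·HD·HE)
  ∠DHE = 63.03°

Step 5: From DE = 13, DH = 14, EH = 10, by the inverse law of cosines:
  cos(∠EDH) = (DE² + DH² - EH²) / (2·DE·DH)
  ∠EDH = 43.28°

Step 6: From ED = 13, EH = 10, DH = 14, by the inverse law of cosines:
  cos(∠DEH) = (ED² + EH² - DH²) / (2·ED·EH)
  ∠DEH = 73.69°

Step 7: From EK = 21.28, KM = 9, and ∠EKM = 60°, by the law of cosines:
  EM² = EK² + KM² - 2·EK·KM·cos(60°) = 452.8 + 81 - 191.5 = 342.3
  EM ≈ 18.5

Step 8: From HB = 38.94, HD = 14, BD = 30, by the inverse law of cosines:
  cos(∠BHD) = (HB² + HD² - BD²) / (2·HB·HD)
  ∠BHD = 41.86°

Step 9: From DH = 14, DI = 2·√37, HI = 6, by the inverse law of cosines:
  cos(∠HDI) = (DH² + DI² - HI²) / (2·DH·DI)
  ∠HDI = 25.28°

Step 10: From ED = 13, EK = 21.28, DK = 10, by the inverse law of cosines:
  cos(∠DEK) = (ED² + EK² - DK²) / (2·ED·EK)
  ∠DEK = 19.41°

Step 11: From KD = 10, KE = 21.28, DE = 13, by the inverse law of cosines:
  cos(∠DKE) = (KD² + KE² - DE²) / (2·KD·KE)
  ∠DKE = 25.59°

Step 12: From BD = 30, BH = 38.94, DH = 14, by the inverse law of cosines:
  cos(∠DBH) = (BD² + BH² - DH²) / (2·BD·BH)
  ∠DBH = 18.14°

Step 13: From ID = 2·√37, IH = 6, DH = 14, by the inverse law of cosines:
  cos(∠DIH) = (ID² + IH² - DH²) / (2·ID·IH)
  ∠DIH = 94.72°

Step 14: From EK = 21.28, EM = 18.5, KM = 9, by the inverse law of cosines:
  cos(∠KEM) = (EK² + EM² - KM²) / (2·EK·EM)
  ∠KEM = 24.91°

Step 15: From ME = 18.5, MK = 9, EK = 21.28, by the inverse law of cosines:
  cos(∠EMK) = (ME² + MK² - EK²) / (2·ME·MK)
  ∠EMK = 95.09°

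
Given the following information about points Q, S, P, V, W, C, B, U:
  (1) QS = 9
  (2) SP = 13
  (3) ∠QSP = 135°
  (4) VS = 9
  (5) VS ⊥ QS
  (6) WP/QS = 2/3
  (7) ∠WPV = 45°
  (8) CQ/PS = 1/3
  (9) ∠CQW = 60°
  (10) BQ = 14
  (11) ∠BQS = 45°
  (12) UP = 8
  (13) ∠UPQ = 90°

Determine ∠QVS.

Step 1: By the law of cosines on triangle VSQ: VQ² = 9² + 9² − 2·9·9·cos(90°) = 162, so VQ = 9·√2.
Step 2: By the inverse law of cosines on triangle QVS: cos(∠QVS) = ((9·√2)² + 9² − 9²) / (2·9·√2·9) = 162/229.1 = 0.7071, so ∠QVS = 45°.

Therefore, the measure of angle ∠QVS = 45°.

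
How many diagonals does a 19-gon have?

The number of diagonals in an n-gon is n(n - 3)/2.
For n = 19: 19(19 - 3)/2 = 19 × 16 / 2 = 152.

152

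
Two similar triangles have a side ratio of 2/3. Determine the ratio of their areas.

Area ratio = (side ratio)^2 = (2/3)^2 = 4:9.

4:9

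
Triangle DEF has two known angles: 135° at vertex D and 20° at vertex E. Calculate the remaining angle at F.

The interior angles sum to 180°: angle F = 180 - 135 - 20 = 25°.
The triangle is obtuse (angles 135°, 20°, 25°).

25 degrees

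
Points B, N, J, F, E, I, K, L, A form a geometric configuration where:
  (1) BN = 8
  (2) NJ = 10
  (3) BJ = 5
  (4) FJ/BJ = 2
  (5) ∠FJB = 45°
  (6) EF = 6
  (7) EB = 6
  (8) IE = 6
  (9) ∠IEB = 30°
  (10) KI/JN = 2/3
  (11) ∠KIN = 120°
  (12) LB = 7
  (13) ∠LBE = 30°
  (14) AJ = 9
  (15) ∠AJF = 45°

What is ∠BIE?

Step 1: By the law of cosines on triangle IEB: IB² = 6² + 6² − 2·6·6·cos(30°) = 9.65, so IB ≈ 3.11.
Step 2: By the inverse law of cosines on triangle BIE: cos(∠BIE) = (3.11² + 6² − 6²) / (2·3.11·6) = 9.65/37.27 = 0.2588, so ∠BIE = 75°.

Therefore, the measure of angle ∠BIE = 75°.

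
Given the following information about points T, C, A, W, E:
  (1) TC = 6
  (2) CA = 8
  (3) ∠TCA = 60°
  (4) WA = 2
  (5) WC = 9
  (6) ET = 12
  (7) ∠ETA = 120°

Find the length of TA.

Step 1: By the law of cosines on triangle TCA: TA² = 6² + 8² − 2·6·8·cos(60°) = 52, so TA = 2·√13.

Therefore, the length of TA = 2·√13.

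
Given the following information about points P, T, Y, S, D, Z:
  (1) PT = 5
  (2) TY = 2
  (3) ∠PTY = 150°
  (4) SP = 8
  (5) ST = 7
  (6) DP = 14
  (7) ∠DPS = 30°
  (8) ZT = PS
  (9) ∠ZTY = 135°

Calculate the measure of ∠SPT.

Step 1: By the inverse law of cosines on triangle SPT: cos(∠SPT) = (8² + 5² − 7²) / (2·8·5) = 40/80 = 0.5, so ∠SPT = 60°.

Therefore, the measure of angle ∠SPT = 60°.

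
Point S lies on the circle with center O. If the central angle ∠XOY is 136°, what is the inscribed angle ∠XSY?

By the inscribed angle theorem, the inscribed angle is half the central angle.
Inscribed angle = 136° / 2 = 68°

68°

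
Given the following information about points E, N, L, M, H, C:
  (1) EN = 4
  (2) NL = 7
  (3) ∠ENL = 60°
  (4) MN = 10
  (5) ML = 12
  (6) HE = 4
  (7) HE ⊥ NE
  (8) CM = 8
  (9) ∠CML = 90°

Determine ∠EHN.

Step 1: By the law of cosines on triangle HEN: HN² = 4² + 4² − 2·4·4·cos(90°) = 32, so HN = 4·√2.
Step 2: By the inverse law of cosines on triangle EHN: cos(∠EHN) = (4² + (4·√2)² − 4²) / (2·4·4·√2) = 32/45.25 = 0.7071, so ∠EHN = 45°.

Therefore, the measure of angle ∠EHN = 45°.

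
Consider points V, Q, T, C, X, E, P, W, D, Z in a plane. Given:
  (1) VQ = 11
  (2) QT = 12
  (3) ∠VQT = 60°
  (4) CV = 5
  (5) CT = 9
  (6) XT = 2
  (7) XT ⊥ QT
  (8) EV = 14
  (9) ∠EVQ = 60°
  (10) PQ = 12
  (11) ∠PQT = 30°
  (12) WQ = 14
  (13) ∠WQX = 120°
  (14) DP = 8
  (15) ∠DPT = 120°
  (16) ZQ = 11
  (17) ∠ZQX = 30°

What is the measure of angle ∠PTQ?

Step 1: By the law of cosines on triangle TQP: TP² = 12² + 12² − 2·12·12·cos(30°) = 38.58, so TP ≈ 6.21.
Step 2: By the inverse law of cosines on triangle PTQ: cos(∠PTQ) = (6.21² + 12² − 12²) / (2·6.21·12) = 38.58/149.08 = 0.2588, so ∠PTQ = 75°.

Therefore, the measure of angle ∠PTQ = 75°.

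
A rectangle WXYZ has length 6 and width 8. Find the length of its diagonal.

Using the Pythagorean theorem:
d² = 6² + 8² = 36 + 64 = 100
d = sqrt(100) = 10

10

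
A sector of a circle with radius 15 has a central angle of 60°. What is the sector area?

Sector area = πr² × θ/360
= π × 15² × 1/6
= π × 225 × 1/6
= 75*pi/2

75*pi/2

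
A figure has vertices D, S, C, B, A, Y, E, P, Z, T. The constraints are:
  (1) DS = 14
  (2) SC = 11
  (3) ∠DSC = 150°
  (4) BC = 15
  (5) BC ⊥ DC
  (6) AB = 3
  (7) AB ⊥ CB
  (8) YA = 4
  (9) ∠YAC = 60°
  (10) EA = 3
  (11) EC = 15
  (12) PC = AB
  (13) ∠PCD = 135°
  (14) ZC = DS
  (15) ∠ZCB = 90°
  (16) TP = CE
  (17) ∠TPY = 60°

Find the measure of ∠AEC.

Step 1: By the law of cosines on triangle ABC: AC² = 3² + 15² − 2·3·15·cos(90°) = 234, so AC = 3·√26.
Step 2: By the inverse law of cosines on triangle AEC: cos(∠AEC) = (3² + 15² − (3·√26)²) / (2·3·15) = 0/90 = 0, so ∠AEC = 90°.

Therefore, the measure of angle ∠AEC = 90°.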